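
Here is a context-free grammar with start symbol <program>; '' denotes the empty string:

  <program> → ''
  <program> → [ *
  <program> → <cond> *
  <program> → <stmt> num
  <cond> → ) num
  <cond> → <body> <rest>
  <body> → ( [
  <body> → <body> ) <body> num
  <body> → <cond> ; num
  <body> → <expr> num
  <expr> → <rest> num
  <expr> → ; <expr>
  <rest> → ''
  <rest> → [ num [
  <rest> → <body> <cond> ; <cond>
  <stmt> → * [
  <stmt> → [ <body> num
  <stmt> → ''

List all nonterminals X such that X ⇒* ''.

Directly nullable (have an ''-production): <program>, <rest>, <stmt>.
No other nonterminal has a production whose RHS symbols are all nullable.

{ <program>, <rest>, <stmt> }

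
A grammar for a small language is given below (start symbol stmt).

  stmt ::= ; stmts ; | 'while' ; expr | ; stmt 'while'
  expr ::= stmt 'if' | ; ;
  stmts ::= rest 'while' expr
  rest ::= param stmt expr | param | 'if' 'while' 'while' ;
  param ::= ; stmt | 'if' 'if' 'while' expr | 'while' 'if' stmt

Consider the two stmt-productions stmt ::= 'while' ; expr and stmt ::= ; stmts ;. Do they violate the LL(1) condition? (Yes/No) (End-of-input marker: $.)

FIRST('while' ; expr) = { 'while' } and FIRST(; stmts ;) = { ; }.
The FIRST sets are disjoint and neither alternative is nullable — no conflict.

No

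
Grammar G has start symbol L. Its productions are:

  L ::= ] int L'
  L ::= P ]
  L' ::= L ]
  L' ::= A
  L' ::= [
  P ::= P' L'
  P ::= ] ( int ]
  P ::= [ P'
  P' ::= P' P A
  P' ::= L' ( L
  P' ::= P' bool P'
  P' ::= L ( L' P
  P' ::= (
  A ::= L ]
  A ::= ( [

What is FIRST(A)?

{ (, [, ] }

From A ::= L ]: add FIRST(L) = { (, [, ] }.
A ::= ( [ contributes {(}.
Union: FIRST(A) = { (, [, ] }.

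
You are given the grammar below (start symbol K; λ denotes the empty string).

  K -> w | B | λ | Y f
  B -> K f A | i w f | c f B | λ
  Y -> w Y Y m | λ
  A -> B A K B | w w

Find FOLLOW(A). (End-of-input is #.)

In B -> K f A: A is at the end, add FOLLOW(B) = { #, c, f, i, w }.
In A -> B A K B: add FIRST(K B)\{λ} = { c, f, i, w }.
  Since K B is nullable, also add FOLLOW(A) = { #, c, f, i, w }.
Union: FOLLOW(A) = { #, c, f, i, w }.

{ #, c, f, i, w }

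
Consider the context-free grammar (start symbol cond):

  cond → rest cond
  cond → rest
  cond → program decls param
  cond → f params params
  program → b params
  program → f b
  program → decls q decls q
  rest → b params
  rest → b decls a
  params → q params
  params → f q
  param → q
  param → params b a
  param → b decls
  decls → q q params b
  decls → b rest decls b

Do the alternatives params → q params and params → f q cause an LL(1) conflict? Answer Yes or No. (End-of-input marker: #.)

FIRST(q params) = { q } and FIRST(f q) = { f }.
The FIRST sets are disjoint and neither alternative is nullable — no conflict.

No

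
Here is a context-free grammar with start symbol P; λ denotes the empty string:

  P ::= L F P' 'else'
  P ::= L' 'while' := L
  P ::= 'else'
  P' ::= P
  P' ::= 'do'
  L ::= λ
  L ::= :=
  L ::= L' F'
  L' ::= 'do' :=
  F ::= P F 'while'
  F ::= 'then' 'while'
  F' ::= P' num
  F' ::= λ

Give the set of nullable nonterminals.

Directly nullable (have an λ-production): L, F'.
No other nonterminal has a production whose RHS symbols are all nullable.

{ F', L }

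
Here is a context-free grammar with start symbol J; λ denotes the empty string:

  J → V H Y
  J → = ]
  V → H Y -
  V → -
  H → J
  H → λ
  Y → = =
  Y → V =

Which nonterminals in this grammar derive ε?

Directly nullable (have an λ-production): H.
No other nonterminal has a production whose RHS symbols are all nullable.

{ H }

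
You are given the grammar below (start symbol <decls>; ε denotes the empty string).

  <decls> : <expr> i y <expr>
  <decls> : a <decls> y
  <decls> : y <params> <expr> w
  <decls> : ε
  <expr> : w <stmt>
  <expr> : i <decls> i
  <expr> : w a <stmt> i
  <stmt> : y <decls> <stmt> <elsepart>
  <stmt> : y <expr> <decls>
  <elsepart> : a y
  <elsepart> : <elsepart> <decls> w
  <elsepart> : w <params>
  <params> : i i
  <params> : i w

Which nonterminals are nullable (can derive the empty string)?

{ <decls> }

Directly nullable (have an ε-production): <decls>.
No other nonterminal has a production whose RHS symbols are all nullable.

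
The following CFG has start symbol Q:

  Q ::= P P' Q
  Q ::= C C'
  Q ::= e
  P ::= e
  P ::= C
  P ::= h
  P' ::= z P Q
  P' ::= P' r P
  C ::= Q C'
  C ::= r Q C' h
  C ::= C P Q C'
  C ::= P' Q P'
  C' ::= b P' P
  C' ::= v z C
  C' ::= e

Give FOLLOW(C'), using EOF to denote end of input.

{ EOF, b, e, h, r, v, z }

In Q ::= C C': C' is at the end, add FOLLOW(Q) = { EOF, b, e, h, r, v, z }.
In C ::= Q C': C' is at the end, add FOLLOW(C) = { EOF, b, e, h, r, v, z }.
In C ::= r Q C' h: add FIRST(h) = { h }.
In C ::= C P Q C': C' is at the end, add FOLLOW(C) = { EOF, b, e, h, r, v, z }.
Union: FOLLOW(C') = { EOF, b, e, h, r, v, z }.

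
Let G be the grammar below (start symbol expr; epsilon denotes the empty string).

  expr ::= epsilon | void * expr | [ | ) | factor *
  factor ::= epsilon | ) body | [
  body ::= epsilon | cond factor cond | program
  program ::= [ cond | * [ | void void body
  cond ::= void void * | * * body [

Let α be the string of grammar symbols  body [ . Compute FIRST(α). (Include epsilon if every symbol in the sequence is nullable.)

Add FIRST(body)\{epsilon} = { *, [, void }; body is nullable, continue.
[ is a terminal; add {[} and stop.

{ *, [, void }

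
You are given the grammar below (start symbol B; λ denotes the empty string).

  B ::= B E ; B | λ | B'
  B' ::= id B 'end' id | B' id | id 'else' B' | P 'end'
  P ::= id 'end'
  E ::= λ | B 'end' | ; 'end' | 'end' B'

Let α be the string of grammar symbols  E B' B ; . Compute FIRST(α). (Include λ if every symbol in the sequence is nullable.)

{ 'end', ;, id }

Add FIRST(E)\{λ} = { 'end', ;, id }; E is nullable, continue.
Add FIRST(B') = { id }; B' is not nullable, stop.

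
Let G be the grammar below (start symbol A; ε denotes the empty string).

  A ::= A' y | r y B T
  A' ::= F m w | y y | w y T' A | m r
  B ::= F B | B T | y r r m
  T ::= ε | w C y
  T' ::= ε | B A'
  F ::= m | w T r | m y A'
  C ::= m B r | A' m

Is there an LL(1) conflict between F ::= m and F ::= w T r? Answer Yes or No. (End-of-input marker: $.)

FIRST(m) = { m } and FIRST(w T r) = { w }.
The FIRST sets are disjoint and neither alternative is nullable — no conflict.

No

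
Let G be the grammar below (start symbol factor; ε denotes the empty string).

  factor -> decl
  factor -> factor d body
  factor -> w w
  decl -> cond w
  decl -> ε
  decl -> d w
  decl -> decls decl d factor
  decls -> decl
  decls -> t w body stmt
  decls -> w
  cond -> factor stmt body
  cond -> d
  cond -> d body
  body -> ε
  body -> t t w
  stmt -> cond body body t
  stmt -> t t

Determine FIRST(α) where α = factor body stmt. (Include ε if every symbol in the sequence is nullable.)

{ d, t, w }

Add FIRST(factor)\{ε} = { d, t, w }; factor is nullable, continue.
Add FIRST(body)\{ε} = { t }; body is nullable, continue.
Add FIRST(stmt) = { d, t, w }; stmt is not nullable, stop.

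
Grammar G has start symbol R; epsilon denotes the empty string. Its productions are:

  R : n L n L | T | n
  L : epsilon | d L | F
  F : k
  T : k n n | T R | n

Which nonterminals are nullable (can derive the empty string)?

Directly nullable (have an epsilon-production): L.
No other nonterminal has a production whose RHS symbols are all nullable.

{ L }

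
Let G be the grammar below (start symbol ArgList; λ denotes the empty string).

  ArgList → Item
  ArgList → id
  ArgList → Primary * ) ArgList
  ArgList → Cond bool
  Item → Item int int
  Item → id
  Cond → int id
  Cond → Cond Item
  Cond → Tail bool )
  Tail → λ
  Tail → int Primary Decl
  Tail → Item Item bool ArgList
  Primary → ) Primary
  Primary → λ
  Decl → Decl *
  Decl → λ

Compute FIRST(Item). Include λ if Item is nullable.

From Item → Item int int: add FIRST(Item) = { id }.
Item → id contributes {id}.
Union: FIRST(Item) = { id }.

{ id }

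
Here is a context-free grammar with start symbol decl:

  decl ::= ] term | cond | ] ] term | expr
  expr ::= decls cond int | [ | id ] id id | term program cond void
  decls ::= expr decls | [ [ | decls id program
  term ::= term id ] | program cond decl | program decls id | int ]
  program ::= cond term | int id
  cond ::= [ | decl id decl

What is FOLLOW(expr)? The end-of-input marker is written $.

In decl ::= expr: expr is at the end, add FOLLOW(decl) = { $, [, ], id, int, void }.
In decls ::= expr decls: add FIRST(decls) = { [, ], id, int }.
Union: FOLLOW(expr) = { $, [, ], id, int, void }.

{ $, [, ], id, int, void }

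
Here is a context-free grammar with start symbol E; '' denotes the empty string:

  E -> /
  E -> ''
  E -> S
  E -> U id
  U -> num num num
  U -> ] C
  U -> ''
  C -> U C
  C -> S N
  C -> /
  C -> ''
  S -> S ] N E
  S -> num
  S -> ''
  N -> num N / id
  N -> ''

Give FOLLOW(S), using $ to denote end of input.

In E -> S: S is at the end, add FOLLOW(E) = { $, /, ], id, num }.
In C -> S N: add FIRST(N)\{''} = { num }.
  Since N is nullable, also add FOLLOW(C) = { /, ], id, num }.
In S -> S ] N E: add FIRST(] N E) = { ] }.
Union: FOLLOW(S) = { $, /, ], id, num }.

{ $, /, ], id, num }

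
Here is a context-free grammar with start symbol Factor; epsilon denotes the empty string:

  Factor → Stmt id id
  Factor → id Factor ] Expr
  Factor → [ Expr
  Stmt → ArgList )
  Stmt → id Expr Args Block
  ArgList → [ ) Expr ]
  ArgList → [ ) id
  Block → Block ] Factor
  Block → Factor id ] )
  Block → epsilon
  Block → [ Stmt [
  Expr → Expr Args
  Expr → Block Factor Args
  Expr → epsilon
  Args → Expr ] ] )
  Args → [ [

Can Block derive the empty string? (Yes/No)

Block has an epsilon-production, so Block ⇒ epsilon.

Yes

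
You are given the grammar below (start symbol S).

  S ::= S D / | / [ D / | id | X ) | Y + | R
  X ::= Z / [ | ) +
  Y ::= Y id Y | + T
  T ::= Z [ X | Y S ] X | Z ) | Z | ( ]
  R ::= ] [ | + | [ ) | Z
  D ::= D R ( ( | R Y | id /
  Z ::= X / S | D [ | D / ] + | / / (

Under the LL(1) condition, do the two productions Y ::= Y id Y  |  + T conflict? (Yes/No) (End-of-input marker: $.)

Yes

FIRST(Y id Y) = { + } and FIRST(+ T) = { + }.
Both contain +, so the two alternatives are not disjoint — LL(1) conflict.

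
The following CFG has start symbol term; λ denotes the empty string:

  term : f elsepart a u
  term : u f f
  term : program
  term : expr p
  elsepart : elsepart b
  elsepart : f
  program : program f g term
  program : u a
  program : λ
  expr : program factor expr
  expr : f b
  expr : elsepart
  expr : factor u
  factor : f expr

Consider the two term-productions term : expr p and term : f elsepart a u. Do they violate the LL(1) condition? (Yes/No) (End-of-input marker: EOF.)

FIRST(expr p) = { f, u } and FIRST(f elsepart a u) = { f }.
Both contain f, so the two alternatives are not disjoint — LL(1) conflict.

Yes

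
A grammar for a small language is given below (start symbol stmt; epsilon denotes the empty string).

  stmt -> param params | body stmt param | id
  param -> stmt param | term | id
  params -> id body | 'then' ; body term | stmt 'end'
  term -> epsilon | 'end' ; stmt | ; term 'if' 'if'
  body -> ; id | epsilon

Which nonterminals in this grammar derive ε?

Directly nullable (have an epsilon-production): term, body.
param -> term with every symbol nullable, so param is nullable.
No other nonterminal has a production whose RHS symbols are all nullable.

{ body, param, term }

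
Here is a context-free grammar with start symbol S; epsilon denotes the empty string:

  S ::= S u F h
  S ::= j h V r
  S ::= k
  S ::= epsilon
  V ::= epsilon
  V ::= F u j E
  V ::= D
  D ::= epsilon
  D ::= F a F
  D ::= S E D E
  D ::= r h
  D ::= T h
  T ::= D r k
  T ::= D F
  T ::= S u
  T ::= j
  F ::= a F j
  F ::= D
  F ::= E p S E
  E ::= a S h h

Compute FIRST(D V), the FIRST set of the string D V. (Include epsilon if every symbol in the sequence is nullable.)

Add FIRST(D)\{epsilon} = { a, h, j, k, r, u }; D is nullable, continue.
Add FIRST(V)\{epsilon} = { a, h, j, k, r, u }; V is nullable, continue.
Every symbol is nullable, so include epsilon.

{ a, h, j, k, r, u, epsilon }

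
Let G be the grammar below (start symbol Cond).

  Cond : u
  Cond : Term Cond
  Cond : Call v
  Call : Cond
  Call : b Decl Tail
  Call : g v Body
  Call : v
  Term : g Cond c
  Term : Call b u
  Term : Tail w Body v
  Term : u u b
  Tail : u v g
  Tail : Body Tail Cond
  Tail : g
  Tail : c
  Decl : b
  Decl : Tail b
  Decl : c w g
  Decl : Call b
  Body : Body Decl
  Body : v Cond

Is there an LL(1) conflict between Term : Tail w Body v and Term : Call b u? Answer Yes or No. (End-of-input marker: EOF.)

Yes

FIRST(Tail w Body v) = { c, g, u, v } and FIRST(Call b u) = { b, c, g, u, v }.
Both contain c, so the two alternatives are not disjoint — LL(1) conflict.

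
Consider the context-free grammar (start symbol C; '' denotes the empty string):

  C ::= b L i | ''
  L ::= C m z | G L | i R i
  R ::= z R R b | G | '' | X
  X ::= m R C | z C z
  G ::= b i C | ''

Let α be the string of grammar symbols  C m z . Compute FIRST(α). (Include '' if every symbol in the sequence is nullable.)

{ b, m }

Add FIRST(C)\{''} = { b }; C is nullable, continue.
m is a terminal; add {m} and stop.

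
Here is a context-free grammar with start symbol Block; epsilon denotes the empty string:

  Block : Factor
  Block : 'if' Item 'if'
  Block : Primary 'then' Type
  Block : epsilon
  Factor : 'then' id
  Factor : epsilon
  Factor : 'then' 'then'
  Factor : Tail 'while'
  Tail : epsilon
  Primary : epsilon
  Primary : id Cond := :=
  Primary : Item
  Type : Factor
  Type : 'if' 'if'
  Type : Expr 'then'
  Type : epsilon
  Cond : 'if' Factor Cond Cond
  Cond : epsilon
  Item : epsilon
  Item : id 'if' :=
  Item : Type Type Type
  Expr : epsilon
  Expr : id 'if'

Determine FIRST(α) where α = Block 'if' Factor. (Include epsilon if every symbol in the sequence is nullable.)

Add FIRST(Block)\{epsilon} = { 'if', 'then', 'while', id }; Block is nullable, continue.
'if' is a terminal; add {'if'} and stop.

{ 'if', 'then', 'while', id }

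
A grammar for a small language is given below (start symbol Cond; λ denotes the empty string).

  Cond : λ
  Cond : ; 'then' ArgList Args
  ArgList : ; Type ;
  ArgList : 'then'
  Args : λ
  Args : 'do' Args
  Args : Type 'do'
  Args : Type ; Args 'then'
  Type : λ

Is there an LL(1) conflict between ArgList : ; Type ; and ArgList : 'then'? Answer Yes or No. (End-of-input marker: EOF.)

FIRST(; Type ;) = { ; } and FIRST('then') = { 'then' }.
The FIRST sets are disjoint and neither alternative is nullable — no conflict.

No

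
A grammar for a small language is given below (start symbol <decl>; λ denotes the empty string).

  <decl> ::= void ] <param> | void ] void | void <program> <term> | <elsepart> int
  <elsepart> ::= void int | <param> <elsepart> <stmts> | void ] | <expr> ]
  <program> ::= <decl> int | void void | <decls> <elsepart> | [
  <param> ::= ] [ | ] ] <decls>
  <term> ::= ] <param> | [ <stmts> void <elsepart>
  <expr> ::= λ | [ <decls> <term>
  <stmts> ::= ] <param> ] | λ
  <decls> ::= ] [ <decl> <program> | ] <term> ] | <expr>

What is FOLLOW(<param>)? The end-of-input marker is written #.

In <decl> ::= void ] <param>: <param> is at the end, add FOLLOW(<decl>) = { #, [, ], int, void }.
In <elsepart> ::= <param> <elsepart> <stmts>: add FIRST(<elsepart> <stmts>) = { [, ], void }.
In <term> ::= ] <param>: <param> is at the end, add FOLLOW(<term>) = { #, [, ], int, void }.
In <stmts> ::= ] <param> ]: add FIRST(]) = { ] }.
Union: FOLLOW(<param>) = { #, [, ], int, void }.

{ #, [, ], int, void }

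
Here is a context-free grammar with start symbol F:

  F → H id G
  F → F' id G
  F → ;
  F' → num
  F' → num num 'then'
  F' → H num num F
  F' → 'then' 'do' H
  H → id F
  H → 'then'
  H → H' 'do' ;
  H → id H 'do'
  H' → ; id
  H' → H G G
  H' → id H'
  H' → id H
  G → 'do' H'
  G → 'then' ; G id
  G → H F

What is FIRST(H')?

{ 'then', ;, id }

H' → ; id contributes {;}.
From H' → H G G: add FIRST(H) = { 'then', ;, id }.
H' → id H' contributes {id}.
H' → id H contributes {id}.
Union: FIRST(H') = { 'then', ;, id }.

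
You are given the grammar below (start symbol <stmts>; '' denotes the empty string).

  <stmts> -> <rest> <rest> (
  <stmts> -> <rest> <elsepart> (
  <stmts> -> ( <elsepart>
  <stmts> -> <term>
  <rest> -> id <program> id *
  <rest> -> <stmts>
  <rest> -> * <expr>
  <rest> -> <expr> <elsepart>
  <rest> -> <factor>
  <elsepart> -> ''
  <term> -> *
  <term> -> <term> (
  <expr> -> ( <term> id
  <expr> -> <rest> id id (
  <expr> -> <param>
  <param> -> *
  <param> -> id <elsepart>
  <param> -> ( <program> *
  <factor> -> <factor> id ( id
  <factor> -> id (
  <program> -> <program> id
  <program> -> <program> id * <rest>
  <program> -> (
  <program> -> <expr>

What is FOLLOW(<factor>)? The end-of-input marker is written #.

In <rest> -> <factor>: <factor> is at the end, add FOLLOW(<rest>) = { (, *, id }.
In <factor> -> <factor> id ( id: add FIRST(id ( id) = { id }.
Union: FOLLOW(<factor>) = { (, *, id }.

{ (, *, id }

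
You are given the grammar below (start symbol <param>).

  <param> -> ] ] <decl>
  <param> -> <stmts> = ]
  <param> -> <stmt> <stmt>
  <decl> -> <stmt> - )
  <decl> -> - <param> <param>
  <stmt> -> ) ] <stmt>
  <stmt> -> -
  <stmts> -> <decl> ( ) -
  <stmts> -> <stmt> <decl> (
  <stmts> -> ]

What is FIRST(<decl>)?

From <decl> -> <stmt> - ): add FIRST(<stmt>) = { ), - }.
<decl> -> - <param> <param> contributes {-}.
Union: FIRST(<decl>) = { ), - }.

{ ), - }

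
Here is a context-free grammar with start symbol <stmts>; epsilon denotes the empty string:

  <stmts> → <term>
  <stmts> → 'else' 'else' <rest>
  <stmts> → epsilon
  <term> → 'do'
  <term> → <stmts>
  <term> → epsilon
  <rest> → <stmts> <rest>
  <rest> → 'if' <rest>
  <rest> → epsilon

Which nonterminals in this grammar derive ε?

{ <rest>, <stmts>, <term> }

Directly nullable (have an epsilon-production): <stmts>, <term>, <rest>.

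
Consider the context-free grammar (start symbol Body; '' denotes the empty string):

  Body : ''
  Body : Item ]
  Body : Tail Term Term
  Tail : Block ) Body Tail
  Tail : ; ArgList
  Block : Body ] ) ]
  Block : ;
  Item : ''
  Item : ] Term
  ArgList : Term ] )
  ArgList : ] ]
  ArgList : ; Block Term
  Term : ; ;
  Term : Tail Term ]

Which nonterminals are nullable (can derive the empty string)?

{ Body, Item }

Directly nullable (have an ''-production): Body, Item.
No other nonterminal has a production whose RHS symbols are all nullable.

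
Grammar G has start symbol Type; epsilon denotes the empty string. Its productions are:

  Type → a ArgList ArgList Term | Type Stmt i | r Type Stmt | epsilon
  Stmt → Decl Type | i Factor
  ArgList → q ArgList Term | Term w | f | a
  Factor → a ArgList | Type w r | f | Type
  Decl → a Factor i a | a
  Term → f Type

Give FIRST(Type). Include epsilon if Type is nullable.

{ a, i, r, epsilon }

Type → a ArgList ArgList Term contributes {a}.
From Type → Type Stmt i: Type nullable, take FIRST(Type) ∪ FIRST(Stmt) = { a, i, r }.
Type → r Type Stmt contributes {r}.
Type → epsilon contributes epsilon.
Union: FIRST(Type) = { a, i, r, epsilon }.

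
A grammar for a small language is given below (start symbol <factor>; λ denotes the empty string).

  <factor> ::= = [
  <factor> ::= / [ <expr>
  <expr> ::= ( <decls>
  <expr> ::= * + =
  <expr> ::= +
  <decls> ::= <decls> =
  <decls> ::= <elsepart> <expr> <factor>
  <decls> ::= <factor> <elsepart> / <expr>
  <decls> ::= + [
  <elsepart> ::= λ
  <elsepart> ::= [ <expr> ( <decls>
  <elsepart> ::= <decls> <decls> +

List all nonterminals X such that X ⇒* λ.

Directly nullable (have an λ-production): <elsepart>.
No other nonterminal has a production whose RHS symbols are all nullable.

{ <elsepart> }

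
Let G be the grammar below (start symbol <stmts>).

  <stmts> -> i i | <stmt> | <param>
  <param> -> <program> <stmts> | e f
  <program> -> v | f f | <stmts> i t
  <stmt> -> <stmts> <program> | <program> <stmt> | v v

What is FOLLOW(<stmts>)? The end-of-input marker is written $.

<stmts> is the start symbol, so $ ∈ FOLLOW(<stmts>).
In <param> -> <program> <stmts>: <stmts> is at the end, add FOLLOW(<param>) = { $, e, f, i, v }.
In <program> -> <stmts> i t: add FIRST(i t) = { i }.
In <stmt> -> <stmts> <program>: add FIRST(<program>) = { e, f, i, v }.
Union: FOLLOW(<stmts>) = { $, e, f, i, v }.

{ $, e, f, i, v }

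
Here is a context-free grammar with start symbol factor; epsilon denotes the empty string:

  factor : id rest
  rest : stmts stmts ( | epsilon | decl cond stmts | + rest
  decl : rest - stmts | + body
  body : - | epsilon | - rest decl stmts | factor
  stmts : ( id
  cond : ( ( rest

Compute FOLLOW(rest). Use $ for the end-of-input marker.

{ $, (, +, - }

In factor : id rest: rest is at the end, add FOLLOW(factor) = { $, ( }.
In rest : + rest: rest is at the end, add FOLLOW(rest) = { $, (, +, - }.
In decl : rest - stmts: add FIRST(- stmts) = { - }.
In body : - rest decl stmts: add FIRST(decl stmts) = { (, +, - }.
In cond : ( ( rest: rest is at the end, add FOLLOW(cond) = { ( }.
Union: FOLLOW(rest) = { $, (, +, - }.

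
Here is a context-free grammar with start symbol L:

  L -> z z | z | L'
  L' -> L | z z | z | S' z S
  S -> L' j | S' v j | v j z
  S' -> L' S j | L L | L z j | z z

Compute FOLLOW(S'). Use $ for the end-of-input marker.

{ v, z }

In L' -> S' z S: add FIRST(z S) = { z }.
In S -> S' v j: add FIRST(v j) = { v }.
Union: FOLLOW(S') = { v, z }.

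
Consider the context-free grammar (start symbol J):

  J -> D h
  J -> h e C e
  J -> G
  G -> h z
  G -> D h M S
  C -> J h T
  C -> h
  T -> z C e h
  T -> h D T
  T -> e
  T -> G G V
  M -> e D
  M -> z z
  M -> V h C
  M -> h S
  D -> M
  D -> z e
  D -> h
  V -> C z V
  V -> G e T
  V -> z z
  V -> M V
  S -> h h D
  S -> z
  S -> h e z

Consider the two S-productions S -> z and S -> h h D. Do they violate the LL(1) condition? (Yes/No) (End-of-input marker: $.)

FIRST(z) = { z } and FIRST(h h D) = { h }.
The FIRST sets are disjoint and neither alternative is nullable — no conflict.

No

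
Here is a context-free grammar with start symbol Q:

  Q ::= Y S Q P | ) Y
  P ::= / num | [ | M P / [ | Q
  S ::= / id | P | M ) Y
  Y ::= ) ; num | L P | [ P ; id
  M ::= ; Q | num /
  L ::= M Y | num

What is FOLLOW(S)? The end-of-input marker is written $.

{ ), ;, [, num }

In Q ::= Y S Q P: add FIRST(Q P) = { ), ;, [, num }.
Union: FOLLOW(S) = { ), ;, [, num }.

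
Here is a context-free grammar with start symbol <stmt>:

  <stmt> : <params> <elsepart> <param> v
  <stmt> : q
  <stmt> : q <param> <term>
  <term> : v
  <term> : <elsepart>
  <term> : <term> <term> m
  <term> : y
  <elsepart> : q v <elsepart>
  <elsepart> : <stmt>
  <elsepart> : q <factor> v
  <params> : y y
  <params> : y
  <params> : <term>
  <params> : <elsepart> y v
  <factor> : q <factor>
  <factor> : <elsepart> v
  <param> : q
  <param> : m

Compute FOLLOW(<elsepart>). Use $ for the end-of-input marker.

{ $, m, q, v, y }

In <stmt> : <params> <elsepart> <param> v: add FIRST(<param> v) = { m, q }.
In <term> : <elsepart>: <elsepart> is at the end, add FOLLOW(<term>) = { $, m, q, v, y }.
In <elsepart> : q v <elsepart>: <elsepart> is at the end, add FOLLOW(<elsepart>) = { $, m, q, v, y }.
In <params> : <elsepart> y v: add FIRST(y v) = { y }.
In <factor> : <elsepart> v: add FIRST(v) = { v }.
Union: FOLLOW(<elsepart>) = { $, m, q, v, y }.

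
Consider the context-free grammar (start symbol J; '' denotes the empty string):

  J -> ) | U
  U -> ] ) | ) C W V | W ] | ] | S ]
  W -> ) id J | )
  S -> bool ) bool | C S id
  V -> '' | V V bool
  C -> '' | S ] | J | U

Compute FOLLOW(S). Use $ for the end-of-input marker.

In U -> S ]: add FIRST(]) = { ] }.
In S -> C S id: add FIRST(id) = { id }.
In C -> S ]: add FIRST(]) = { ] }.
Union: FOLLOW(S) = { ], id }.

{ ], id }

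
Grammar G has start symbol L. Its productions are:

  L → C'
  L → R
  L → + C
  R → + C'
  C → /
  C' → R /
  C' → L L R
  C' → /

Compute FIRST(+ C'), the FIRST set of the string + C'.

+ is a terminal; add {+} and stop.

{ + }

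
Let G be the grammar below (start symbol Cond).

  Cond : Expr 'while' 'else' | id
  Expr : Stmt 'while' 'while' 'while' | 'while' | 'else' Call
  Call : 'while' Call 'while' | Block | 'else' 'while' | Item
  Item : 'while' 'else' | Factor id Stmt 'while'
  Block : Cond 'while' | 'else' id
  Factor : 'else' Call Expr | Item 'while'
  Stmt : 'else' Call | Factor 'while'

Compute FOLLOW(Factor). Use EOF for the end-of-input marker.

{ 'while', id }

In Item : Factor id Stmt 'while': add FIRST(id Stmt 'while') = { id }.
In Stmt : Factor 'while': add FIRST('while') = { 'while' }.
Union: FOLLOW(Factor) = { 'while', id }.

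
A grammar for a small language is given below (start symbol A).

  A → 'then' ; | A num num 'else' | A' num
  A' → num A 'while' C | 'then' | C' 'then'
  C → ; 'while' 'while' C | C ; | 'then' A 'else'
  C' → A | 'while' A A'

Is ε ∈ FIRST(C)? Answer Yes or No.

No

No nonterminal in this grammar is nullable.
No production of C has an RHS whose symbols are all nullable, so C is not nullable.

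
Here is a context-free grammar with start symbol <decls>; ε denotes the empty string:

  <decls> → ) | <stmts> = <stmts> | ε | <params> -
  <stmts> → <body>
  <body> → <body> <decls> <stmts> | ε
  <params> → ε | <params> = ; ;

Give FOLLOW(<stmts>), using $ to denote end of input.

In <decls> → <stmts> = <stmts>: add FIRST(= <stmts>) = { = }.
In <decls> → <stmts> = <stmts>: <stmts> is at the end, add FOLLOW(<decls>) = { $, ), -, = }.
In <body> → <body> <decls> <stmts>: <stmts> is at the end, add FOLLOW(<body>) = { $, ), -, = }.
Union: FOLLOW(<stmts>) = { $, ), -, = }.

{ $, ), -, = }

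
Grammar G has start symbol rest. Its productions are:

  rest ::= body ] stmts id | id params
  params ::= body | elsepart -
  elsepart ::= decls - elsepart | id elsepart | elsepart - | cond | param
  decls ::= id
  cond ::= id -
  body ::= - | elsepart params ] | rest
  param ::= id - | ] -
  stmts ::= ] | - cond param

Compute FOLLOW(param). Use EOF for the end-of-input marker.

{ -, ], id }

In elsepart ::= param: param is at the end, add FOLLOW(elsepart) = { -, ], id }.
In stmts ::= - cond param: param is at the end, add FOLLOW(stmts) = { id }.
Union: FOLLOW(param) = { -, ], id }.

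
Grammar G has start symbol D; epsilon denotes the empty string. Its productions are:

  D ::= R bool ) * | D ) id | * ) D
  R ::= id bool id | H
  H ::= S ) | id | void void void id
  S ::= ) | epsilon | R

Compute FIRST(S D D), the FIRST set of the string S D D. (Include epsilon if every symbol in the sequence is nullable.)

{ ), *, id, void }

Add FIRST(S)\{epsilon} = { ), id, void }; S is nullable, continue.
Add FIRST(D) = { ), *, id, void }; D is not nullable, stop.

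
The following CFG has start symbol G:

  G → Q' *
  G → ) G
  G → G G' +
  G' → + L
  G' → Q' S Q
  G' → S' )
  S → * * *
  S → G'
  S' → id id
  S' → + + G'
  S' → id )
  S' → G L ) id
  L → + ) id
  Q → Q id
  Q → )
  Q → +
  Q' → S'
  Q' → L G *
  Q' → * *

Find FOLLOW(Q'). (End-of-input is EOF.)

In G → Q' *: add FIRST(*) = { * }.
In G' → Q' S Q: add FIRST(S Q) = { ), *, +, id }.
Union: FOLLOW(Q') = { ), *, +, id }.

{ ), *, +, id }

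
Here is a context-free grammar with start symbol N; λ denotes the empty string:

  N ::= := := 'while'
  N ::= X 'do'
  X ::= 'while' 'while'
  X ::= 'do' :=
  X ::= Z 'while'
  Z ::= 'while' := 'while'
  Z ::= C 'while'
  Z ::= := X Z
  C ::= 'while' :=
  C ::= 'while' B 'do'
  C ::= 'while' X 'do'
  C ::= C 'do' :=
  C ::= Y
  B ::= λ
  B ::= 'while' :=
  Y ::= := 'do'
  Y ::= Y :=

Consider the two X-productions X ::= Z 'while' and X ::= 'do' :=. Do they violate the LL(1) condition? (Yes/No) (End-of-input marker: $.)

No

FIRST(Z 'while') = { 'while', := } and FIRST('do' :=) = { 'do' }.
The FIRST sets are disjoint and neither alternative is nullable — no conflict.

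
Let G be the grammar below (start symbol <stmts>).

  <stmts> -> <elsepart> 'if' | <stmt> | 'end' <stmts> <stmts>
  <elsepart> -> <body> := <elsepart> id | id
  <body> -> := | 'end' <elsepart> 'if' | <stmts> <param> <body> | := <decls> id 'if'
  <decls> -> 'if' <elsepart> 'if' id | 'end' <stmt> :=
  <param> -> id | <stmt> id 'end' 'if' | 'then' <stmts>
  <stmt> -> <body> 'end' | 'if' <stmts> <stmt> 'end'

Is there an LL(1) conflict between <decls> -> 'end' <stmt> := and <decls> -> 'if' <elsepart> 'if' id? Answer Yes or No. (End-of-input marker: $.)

No

FIRST('end' <stmt> :=) = { 'end' } and FIRST('if' <elsepart> 'if' id) = { 'if' }.
The FIRST sets are disjoint and neither alternative is nullable — no conflict.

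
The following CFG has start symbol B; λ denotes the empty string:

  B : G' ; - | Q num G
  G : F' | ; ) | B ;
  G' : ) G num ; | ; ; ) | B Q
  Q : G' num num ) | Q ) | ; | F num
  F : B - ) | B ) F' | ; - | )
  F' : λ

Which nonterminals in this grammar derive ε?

{ F', G }

Directly nullable (have an λ-production): F'.
G : F' with every symbol nullable, so G is nullable.
No other nonterminal has a production whose RHS symbols are all nullable.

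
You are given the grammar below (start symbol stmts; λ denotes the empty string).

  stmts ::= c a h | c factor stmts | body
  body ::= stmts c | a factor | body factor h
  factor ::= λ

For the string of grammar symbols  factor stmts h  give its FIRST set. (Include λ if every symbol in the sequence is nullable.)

{ a, c }

Add FIRST(factor)\{λ} = {  }; factor is nullable, continue.
Add FIRST(stmts) = { a, c }; stmts is not nullable, stop.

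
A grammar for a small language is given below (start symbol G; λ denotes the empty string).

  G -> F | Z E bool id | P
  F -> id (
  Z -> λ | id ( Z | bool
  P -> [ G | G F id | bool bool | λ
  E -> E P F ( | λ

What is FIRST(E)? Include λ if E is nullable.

From E -> E P F (: E, P nullable, take FIRST(E) ∪ FIRST(P) ∪ FIRST(F) = { [, bool, id }.
E -> λ contributes λ.
Union: FIRST(E) = { [, bool, id, λ }.

{ [, bool, id, λ }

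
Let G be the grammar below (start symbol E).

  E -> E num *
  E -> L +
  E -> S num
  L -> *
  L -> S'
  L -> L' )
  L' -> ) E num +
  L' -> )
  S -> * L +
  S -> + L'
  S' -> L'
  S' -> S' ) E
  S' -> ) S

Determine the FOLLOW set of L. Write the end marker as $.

In E -> L +: add FIRST(+) = { + }.
In S -> * L +: add FIRST(+) = { + }.
Union: FOLLOW(L) = { + }.

{ + }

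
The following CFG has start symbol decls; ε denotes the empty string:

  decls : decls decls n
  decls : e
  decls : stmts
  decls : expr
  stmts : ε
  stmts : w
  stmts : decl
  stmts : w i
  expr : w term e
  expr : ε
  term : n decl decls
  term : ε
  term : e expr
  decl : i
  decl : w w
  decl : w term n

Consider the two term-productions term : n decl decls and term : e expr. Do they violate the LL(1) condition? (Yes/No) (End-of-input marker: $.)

FIRST(n decl decls) = { n } and FIRST(e expr) = { e }.
The FIRST sets are disjoint and neither alternative is nullable — no conflict.

No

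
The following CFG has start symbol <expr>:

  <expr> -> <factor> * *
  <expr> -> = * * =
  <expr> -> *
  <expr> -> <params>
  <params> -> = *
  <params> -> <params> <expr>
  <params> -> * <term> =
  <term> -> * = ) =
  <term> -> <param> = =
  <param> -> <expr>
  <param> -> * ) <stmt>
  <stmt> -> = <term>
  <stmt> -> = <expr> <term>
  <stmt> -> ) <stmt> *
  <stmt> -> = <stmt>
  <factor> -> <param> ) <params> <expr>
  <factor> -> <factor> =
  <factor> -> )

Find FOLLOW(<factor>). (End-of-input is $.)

In <expr> -> <factor> * *: add FIRST(* *) = { * }.
In <factor> -> <factor> =: add FIRST(=) = { = }.
Union: FOLLOW(<factor>) = { *, = }.

{ *, = }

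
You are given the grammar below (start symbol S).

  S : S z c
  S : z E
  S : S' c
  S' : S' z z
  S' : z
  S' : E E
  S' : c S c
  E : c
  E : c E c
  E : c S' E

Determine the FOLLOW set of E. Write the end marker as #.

{ #, c, z }

In S : z E: E is at the end, add FOLLOW(S) = { #, c, z }.
In S' : E E: add FIRST(E) = { c }.
In S' : E E: E is at the end, add FOLLOW(S') = { c, z }.
In E : c E c: add FIRST(c) = { c }.
In E : c S' E: E is at the end, add FOLLOW(E) = { #, c, z }.
Union: FOLLOW(E) = { #, c, z }.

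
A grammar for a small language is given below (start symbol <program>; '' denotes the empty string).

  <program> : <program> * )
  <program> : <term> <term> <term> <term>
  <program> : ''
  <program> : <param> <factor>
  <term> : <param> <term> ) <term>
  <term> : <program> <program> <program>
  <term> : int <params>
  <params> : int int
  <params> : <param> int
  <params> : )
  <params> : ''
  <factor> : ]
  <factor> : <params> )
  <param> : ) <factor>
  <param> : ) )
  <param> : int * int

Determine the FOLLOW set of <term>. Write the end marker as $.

{ $, ), *, int }

In <program> : <term> <term> <term> <term>: add FIRST(<term> <term> <term>)\{''} = { ), *, int }.
  Since <term> <term> <term> is nullable, also add FOLLOW(<program>) = { $, ), *, int }.
In <program> : <term> <term> <term> <term>: add FIRST(<term> <term>)\{''} = { ), *, int }.
  Since <term> <term> is nullable, also add FOLLOW(<program>) = { $, ), *, int }.
In <program> : <term> <term> <term> <term>: add FIRST(<term>)\{''} = { ), *, int }.
  Since <term> is nullable, also add FOLLOW(<program>) = { $, ), *, int }.
In <program> : <term> <term> <term> <term>: <term> is at the end, add FOLLOW(<program>) = { $, ), *, int }.
In <term> : <param> <term> ) <term>: add FIRST() <term>) = { ) }.
In <term> : <param> <term> ) <term>: <term> is at the end, add FOLLOW(<term>) = { $, ), *, int }.
Union: FOLLOW(<term>) = { $, ), *, int }.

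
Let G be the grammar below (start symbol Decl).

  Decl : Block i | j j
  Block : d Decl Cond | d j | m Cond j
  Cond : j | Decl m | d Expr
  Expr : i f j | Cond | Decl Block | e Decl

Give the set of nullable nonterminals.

{ } (none)

No nonterminal has an empty production or an RHS whose symbols are all nullable.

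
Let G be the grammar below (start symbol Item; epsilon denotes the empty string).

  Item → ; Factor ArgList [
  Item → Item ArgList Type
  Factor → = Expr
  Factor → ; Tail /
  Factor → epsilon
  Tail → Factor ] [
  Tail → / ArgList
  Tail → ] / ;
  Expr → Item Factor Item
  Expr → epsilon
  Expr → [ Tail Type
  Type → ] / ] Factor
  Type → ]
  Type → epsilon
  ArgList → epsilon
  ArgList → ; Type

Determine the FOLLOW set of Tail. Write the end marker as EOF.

{ EOF, /, ;, =, [, ] }

In Factor → ; Tail /: add FIRST(/) = { / }.
In Expr → [ Tail Type: add FIRST(Type)\{epsilon} = { ] }.
  Since Type is nullable, also add FOLLOW(Expr) = { EOF, /, ;, =, [, ] }.
Union: FOLLOW(Tail) = { EOF, /, ;, =, [, ] }.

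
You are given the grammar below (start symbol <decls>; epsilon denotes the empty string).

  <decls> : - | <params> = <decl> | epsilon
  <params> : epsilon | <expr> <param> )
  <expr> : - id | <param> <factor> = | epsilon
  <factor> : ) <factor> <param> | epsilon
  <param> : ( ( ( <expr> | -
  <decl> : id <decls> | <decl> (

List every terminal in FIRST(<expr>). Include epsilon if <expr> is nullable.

{ (, -, epsilon }

<expr> : - id contributes {-}.
From <expr> : <param> <factor> =: add FIRST(<param>) = { (, - }.
<expr> : epsilon contributes epsilon.
Union: FIRST(<expr>) = { (, -, epsilon }.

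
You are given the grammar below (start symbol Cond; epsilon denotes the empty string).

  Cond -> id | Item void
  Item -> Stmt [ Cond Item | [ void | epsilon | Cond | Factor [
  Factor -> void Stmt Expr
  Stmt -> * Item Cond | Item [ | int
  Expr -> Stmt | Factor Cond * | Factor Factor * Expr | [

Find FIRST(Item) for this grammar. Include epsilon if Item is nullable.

{ *, [, id, int, void, epsilon }

From Item -> Stmt [ Cond Item: add FIRST(Stmt) = { *, [, id, int, void }.
Item -> [ void contributes {[}.
Item -> epsilon contributes epsilon.
From Item -> Cond: add FIRST(Cond) = { *, [, id, int, void }.
From Item -> Factor [: add FIRST(Factor) = { void }.
Union: FIRST(Item) = { *, [, id, int, void, epsilon }.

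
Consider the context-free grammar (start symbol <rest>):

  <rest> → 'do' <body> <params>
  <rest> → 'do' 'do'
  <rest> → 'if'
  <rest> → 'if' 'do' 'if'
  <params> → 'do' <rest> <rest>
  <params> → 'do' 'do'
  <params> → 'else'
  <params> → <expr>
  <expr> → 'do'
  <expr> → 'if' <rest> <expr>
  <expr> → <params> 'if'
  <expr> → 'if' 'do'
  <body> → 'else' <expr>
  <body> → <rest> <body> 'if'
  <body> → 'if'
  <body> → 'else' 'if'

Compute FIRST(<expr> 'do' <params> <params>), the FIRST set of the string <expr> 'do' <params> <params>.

{ 'do', 'else', 'if' }

Add FIRST(<expr>) = { 'do', 'else', 'if' }; <expr> is not nullable, stop.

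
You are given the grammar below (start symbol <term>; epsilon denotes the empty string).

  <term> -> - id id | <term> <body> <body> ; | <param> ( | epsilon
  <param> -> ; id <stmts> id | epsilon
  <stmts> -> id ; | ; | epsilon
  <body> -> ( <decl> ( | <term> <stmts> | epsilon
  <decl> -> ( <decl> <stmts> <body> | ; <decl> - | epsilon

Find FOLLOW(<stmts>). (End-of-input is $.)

In <param> -> ; id <stmts> id: add FIRST(id) = { id }.
In <body> -> <term> <stmts>: <stmts> is at the end, add FOLLOW(<body>) = { (, -, ;, id }.
In <decl> -> ( <decl> <stmts> <body>: add FIRST(<body>)\{epsilon} = { (, -, ;, id }.
  Since <body> is nullable, also add FOLLOW(<decl>) = { (, -, ;, id }.
Union: FOLLOW(<stmts>) = { (, -, ;, id }.

{ (, -, ;, id }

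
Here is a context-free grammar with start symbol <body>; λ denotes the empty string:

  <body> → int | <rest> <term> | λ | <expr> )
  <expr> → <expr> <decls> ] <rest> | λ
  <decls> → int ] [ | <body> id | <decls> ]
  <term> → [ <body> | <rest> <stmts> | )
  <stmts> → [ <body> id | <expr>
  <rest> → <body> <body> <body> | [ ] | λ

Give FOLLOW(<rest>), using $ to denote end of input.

In <body> → <rest> <term>: add FIRST(<term>)\{λ} = { ), [, id, int }.
  Since <term> is nullable, also add FOLLOW(<body>) = { $, ), [, id, int }.
In <expr> → <expr> <decls> ] <rest>: <rest> is at the end, add FOLLOW(<expr>) = { $, ), [, id, int }.
In <term> → <rest> <stmts>: add FIRST(<stmts>)\{λ} = { ), [, id, int }.
  Since <stmts> is nullable, also add FOLLOW(<term>) = { $, ), [, id, int }.
Union: FOLLOW(<rest>) = { $, ), [, id, int }.

{ $, ), [, id, int }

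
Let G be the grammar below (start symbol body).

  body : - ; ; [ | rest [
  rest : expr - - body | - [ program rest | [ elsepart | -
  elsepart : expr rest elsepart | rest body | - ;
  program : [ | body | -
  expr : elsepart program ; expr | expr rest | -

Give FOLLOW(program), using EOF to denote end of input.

In rest : - [ program rest: add FIRST(rest) = { -, [ }.
In expr : elsepart program ; expr: add FIRST(; expr) = { ; }.
Union: FOLLOW(program) = { -, ;, [ }.

{ -, ;, [ }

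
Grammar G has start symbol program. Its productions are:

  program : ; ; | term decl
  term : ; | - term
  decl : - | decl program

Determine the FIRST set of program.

program : ; ; contributes {;}.
From program : term decl: add FIRST(term) = { -, ; }.
Union: FIRST(program) = { -, ; }.

{ -, ; }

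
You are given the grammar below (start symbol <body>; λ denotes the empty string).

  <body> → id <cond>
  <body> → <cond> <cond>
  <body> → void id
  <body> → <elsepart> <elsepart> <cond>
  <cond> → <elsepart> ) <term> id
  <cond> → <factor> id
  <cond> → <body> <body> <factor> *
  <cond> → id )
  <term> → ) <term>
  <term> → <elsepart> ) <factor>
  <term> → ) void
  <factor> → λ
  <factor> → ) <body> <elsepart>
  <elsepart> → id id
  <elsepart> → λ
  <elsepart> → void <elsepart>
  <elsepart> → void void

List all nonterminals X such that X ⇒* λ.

Directly nullable (have an λ-production): <factor>, <elsepart>.
No other nonterminal has a production whose RHS symbols are all nullable.

{ <elsepart>, <factor> }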